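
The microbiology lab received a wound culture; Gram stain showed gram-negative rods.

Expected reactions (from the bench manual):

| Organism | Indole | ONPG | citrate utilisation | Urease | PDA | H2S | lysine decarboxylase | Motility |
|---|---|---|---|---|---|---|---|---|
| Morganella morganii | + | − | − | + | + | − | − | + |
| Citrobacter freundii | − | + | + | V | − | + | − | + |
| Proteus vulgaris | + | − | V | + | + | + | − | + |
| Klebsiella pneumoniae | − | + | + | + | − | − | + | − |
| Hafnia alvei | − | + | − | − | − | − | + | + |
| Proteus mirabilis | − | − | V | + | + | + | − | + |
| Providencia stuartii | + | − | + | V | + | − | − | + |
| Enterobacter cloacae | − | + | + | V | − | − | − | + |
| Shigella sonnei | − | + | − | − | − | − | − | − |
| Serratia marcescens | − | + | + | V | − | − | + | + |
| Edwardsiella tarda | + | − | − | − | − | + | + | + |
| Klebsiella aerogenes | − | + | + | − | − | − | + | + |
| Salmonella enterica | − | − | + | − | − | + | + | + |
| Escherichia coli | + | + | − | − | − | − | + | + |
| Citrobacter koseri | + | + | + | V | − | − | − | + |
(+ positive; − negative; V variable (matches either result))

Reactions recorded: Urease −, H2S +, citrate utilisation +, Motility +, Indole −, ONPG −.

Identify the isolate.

Salmonella enterica

ONPG −: excludes 9 organisms — 6 left.
citrate utilisation +: excludes Morganella morganii, Edwardsiella tarda — 4 left.
H2S +: excludes Providencia stuartii — 3 left.
Urease −: excludes Proteus vulgaris, Proteus mirabilis — 1 left.
Indole −: the one remaining candidate is consistent.
Motility +: the one remaining candidate is consistent.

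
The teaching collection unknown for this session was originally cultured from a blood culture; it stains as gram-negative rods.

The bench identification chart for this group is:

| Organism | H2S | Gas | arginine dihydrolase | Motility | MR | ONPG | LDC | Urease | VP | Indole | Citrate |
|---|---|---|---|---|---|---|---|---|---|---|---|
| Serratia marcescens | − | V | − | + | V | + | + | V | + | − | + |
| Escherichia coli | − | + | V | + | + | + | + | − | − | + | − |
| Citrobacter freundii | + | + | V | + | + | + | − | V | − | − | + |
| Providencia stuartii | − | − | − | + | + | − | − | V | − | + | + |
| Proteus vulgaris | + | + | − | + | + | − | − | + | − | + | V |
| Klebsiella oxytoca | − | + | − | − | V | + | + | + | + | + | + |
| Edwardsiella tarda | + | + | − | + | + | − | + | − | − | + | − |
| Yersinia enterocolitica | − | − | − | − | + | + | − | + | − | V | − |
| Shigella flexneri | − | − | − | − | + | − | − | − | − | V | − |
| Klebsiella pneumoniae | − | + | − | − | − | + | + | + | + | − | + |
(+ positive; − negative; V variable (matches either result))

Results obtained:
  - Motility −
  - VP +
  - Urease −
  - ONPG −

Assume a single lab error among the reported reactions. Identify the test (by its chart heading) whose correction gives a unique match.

As reported, no row in the chart matches all 4 reactions.
Reversing Motility → still no organism matches.
Reversing Urease → still no organism matches.
Reversing ONPG → still no organism matches.
Reversing VP (to −) → unique match: Shigella flexneri.

VP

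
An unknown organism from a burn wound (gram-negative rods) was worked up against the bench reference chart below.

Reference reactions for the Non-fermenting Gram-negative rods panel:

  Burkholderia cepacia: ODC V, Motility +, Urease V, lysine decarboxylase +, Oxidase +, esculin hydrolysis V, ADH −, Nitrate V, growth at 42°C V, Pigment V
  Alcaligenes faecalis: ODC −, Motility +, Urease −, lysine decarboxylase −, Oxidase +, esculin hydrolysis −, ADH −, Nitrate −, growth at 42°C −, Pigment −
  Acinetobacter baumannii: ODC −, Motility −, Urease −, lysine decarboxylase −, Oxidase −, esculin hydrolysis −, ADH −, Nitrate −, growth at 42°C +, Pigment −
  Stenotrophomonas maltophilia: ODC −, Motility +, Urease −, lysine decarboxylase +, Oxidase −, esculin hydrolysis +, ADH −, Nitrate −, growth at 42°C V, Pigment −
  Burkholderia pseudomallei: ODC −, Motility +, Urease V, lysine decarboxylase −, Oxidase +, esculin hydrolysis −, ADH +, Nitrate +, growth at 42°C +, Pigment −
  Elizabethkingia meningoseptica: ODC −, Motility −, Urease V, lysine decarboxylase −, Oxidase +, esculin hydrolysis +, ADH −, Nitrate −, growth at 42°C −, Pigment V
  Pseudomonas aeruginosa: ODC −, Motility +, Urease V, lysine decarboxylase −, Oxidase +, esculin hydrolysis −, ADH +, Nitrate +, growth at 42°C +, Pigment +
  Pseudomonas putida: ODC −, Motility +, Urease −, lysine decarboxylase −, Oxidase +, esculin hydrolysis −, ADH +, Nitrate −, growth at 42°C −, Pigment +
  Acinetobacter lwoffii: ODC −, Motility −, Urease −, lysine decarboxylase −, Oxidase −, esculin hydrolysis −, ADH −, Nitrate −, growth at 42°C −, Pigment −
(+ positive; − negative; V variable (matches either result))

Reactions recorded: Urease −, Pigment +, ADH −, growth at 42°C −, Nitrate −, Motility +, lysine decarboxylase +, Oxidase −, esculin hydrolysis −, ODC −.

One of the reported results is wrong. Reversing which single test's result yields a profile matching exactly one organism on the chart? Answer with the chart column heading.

As reported, no row in the chart matches all 10 reactions.
Reversing Nitrate → still no organism matches.
Reversing Pigment → still no organism matches.
Reversing Motility → still no organism matches.
Reversing esculin hydrolysis → still no organism matches.
Reversing ADH → still no organism matches.
Reversing ODC → still no organism matches.
Reversing Oxidase (to +) → unique match: Burkholderia cepacia.
Reversing growth at 42°C → still no organism matches.
Reversing Urease → still no organism matches.
Reversing lysine decarboxylase → still no organism matches.

Oxidase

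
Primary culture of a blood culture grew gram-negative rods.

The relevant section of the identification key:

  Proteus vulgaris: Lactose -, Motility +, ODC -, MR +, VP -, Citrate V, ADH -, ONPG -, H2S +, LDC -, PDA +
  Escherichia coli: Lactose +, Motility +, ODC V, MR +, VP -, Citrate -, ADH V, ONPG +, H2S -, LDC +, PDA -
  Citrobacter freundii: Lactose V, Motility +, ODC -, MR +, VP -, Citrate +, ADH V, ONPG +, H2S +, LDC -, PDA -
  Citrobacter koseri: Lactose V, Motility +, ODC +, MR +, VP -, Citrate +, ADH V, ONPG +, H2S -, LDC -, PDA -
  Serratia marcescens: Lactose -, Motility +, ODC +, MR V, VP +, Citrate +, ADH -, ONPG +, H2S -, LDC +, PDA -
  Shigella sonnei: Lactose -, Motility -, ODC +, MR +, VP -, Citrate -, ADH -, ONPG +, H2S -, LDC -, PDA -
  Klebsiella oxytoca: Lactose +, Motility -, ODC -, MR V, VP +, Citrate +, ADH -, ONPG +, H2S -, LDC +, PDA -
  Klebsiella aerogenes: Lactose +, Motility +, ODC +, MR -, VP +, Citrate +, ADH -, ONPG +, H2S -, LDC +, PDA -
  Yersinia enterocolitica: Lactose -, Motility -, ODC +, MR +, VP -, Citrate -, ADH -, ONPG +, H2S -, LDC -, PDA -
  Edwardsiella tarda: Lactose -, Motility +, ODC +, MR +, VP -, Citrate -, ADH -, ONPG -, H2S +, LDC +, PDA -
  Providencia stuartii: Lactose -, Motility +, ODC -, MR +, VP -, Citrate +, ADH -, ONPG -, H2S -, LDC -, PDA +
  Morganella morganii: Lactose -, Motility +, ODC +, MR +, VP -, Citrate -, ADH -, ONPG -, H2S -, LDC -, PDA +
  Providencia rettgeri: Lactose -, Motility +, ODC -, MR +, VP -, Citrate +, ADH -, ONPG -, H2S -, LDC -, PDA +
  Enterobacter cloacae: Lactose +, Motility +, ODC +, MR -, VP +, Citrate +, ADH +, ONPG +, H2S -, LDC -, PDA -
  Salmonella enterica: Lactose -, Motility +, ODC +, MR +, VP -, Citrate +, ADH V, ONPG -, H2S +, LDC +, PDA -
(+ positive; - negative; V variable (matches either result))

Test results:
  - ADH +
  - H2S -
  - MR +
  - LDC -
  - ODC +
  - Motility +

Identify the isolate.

ADH +: excludes 10 organisms — 5 left.
MR +: excludes Enterobacter cloacae — 4 left.
ODC +: excludes Citrobacter freundii — 3 left.
H2S -: excludes Salmonella enterica — 2 left.
Motility +: all 2 remaining candidates are consistent.
LDC -: excludes Escherichia coli — 1 left.

Citrobacter koseri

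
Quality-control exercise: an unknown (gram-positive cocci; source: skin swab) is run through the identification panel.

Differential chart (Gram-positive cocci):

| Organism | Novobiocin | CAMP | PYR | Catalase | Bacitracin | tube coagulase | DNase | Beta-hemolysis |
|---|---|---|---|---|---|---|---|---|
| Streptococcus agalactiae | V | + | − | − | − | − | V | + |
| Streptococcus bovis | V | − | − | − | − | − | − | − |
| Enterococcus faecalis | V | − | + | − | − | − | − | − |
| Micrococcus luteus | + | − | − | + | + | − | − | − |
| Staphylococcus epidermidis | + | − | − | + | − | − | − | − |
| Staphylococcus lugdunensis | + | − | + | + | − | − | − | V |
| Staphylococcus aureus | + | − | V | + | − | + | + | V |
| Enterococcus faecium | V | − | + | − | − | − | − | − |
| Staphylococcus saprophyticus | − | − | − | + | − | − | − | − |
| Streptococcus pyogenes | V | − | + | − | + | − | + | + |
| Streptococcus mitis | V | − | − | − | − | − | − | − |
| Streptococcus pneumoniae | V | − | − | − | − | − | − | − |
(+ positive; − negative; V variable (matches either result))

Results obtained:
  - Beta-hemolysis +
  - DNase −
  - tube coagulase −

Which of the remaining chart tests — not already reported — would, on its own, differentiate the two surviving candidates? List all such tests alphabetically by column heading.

tube coagulase −: excludes Staphylococcus aureus — 11 left.
Beta-hemolysis +: excludes 8 organisms — 3 left.
DNase −: excludes Streptococcus pyogenes — 2 left.
Two candidates remain: Staphylococcus lugdunensis and Streptococcus agalactiae.
  Novobiocin: + vs V — variable for at least one, does not separate.
  CAMP: Staphylococcus lugdunensis −, Streptococcus agalactiae + — discriminates.
  PYR: Staphylococcus lugdunensis +, Streptococcus agalactiae − — discriminates.
  Catalase: Staphylococcus lugdunensis +, Streptococcus agalactiae − — discriminates.
  Bacitracin: − vs − — same for both, does not separate.

CAMP, Catalase, PYR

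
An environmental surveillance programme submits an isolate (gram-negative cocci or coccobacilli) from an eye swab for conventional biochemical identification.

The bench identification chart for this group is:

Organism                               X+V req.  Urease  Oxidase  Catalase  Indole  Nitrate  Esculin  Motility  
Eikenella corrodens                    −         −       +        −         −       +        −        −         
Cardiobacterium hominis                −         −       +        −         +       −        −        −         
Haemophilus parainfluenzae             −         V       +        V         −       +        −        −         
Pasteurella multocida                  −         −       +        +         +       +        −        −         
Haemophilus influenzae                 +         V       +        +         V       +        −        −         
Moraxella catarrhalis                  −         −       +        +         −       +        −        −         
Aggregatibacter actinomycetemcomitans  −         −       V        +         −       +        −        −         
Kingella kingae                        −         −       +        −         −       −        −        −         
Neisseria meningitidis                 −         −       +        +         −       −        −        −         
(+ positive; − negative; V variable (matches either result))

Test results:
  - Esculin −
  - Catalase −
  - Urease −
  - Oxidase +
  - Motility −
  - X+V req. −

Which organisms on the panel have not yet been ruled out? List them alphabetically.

Cardiobacterium hominis, Eikenella corrodens, Haemophilus parainfluenzae, Kingella kingae

Catalase −: excludes 5 organisms — 4 left.
X+V req. −: all 4 remaining candidates are consistent.
Esculin −: all 4 remaining candidates are consistent.
Urease −: all 4 remaining candidates are consistent.
Motility −: all 4 remaining candidates are consistent.
Oxidase +: all 4 remaining candidates are consistent.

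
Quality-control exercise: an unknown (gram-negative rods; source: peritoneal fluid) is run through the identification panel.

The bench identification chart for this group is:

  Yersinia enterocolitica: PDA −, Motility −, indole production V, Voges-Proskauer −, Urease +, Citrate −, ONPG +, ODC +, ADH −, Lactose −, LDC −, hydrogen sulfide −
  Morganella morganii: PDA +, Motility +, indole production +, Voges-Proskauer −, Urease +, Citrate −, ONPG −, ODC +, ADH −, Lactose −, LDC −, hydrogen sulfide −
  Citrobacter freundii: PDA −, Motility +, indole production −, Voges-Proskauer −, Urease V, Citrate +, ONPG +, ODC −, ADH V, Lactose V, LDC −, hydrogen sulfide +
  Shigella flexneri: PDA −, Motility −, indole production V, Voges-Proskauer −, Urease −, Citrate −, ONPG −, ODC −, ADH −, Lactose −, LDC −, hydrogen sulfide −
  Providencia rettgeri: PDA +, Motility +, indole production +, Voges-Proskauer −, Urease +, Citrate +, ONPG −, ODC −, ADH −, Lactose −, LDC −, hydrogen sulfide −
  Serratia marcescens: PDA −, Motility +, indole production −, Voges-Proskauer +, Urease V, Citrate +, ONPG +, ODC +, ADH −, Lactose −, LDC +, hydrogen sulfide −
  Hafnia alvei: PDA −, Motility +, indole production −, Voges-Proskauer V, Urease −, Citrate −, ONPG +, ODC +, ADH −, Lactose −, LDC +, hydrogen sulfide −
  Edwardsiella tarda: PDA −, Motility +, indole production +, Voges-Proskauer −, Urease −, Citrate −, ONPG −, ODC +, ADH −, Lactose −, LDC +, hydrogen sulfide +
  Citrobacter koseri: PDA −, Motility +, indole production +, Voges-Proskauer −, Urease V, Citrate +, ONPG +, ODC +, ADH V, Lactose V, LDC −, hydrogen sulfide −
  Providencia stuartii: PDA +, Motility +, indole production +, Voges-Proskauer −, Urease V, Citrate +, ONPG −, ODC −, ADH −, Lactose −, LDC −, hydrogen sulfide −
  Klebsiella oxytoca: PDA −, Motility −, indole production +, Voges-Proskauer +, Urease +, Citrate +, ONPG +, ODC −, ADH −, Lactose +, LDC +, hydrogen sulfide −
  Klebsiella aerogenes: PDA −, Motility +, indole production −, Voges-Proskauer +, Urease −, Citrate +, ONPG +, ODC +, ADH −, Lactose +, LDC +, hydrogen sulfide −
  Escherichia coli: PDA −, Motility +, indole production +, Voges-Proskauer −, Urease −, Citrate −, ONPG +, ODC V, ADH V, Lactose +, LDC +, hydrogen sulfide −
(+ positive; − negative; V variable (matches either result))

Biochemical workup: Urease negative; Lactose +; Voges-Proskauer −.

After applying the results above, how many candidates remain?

3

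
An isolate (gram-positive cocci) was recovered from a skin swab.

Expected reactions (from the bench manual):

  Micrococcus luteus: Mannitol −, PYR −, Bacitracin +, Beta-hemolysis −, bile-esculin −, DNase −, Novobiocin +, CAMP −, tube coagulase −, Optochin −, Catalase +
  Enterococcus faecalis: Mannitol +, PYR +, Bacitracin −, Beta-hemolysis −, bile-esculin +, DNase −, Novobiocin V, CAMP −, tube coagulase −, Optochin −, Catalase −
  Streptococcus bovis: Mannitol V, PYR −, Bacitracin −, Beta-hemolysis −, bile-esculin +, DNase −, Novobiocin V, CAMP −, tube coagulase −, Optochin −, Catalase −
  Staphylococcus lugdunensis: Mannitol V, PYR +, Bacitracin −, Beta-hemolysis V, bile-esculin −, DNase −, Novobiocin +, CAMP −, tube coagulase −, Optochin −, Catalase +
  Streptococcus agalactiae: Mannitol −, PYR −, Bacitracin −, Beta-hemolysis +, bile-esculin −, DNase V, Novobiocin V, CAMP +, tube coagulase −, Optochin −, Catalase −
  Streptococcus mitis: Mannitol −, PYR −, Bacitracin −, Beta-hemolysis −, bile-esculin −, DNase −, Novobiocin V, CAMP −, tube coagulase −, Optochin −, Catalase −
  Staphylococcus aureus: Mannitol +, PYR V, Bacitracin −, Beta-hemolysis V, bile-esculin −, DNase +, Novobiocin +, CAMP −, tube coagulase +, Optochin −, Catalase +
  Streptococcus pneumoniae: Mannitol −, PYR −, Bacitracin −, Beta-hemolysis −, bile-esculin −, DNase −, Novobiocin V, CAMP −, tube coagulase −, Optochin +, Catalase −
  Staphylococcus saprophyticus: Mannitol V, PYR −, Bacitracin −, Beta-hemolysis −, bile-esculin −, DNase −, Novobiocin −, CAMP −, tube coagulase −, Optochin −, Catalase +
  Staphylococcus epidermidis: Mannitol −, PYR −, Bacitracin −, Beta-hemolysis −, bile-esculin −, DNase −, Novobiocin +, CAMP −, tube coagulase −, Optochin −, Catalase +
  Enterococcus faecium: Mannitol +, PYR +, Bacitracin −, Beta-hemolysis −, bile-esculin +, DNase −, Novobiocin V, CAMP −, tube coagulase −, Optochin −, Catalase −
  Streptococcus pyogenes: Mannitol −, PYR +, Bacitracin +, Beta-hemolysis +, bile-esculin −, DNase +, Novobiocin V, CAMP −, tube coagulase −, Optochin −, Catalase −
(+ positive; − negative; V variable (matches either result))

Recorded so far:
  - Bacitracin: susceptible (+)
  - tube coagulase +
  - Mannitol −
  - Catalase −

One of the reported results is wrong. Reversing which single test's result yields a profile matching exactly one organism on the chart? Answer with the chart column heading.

tube coagulase

As reported, no row in the chart matches all 4 reactions.
Reversing tube coagulase (to −) → unique match: Streptococcus pyogenes.
Reversing Bacitracin → still no organism matches.
Reversing Mannitol → still no organism matches.
Reversing Catalase → still no organism matches.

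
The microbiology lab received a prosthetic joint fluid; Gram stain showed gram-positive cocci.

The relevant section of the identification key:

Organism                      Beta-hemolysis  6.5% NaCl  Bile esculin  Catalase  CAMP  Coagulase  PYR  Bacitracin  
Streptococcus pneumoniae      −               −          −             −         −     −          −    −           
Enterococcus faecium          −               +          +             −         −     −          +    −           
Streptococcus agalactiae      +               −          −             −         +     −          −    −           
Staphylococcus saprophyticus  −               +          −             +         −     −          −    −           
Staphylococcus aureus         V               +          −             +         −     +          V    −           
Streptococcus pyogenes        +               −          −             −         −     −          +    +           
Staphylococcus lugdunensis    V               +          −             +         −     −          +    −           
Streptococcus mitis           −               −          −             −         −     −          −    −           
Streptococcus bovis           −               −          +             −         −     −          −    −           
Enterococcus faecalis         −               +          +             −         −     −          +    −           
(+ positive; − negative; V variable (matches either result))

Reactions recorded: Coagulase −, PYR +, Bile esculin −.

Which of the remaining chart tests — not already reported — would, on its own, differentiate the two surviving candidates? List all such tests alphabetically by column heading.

6.5% NaCl, Bacitracin, Catalase

Coagulase −: excludes Staphylococcus aureus — 9 left.
Bile esculin −: excludes Enterococcus faecium, Streptococcus bovis, Enterococcus faecalis — 6 left.
PYR +: excludes Streptococcus pneumoniae, Streptococcus agalactiae, Staphylococcus saprophyticus, Streptococcus mitis — 2 left.
Two candidates remain: Staphylococcus lugdunensis and Streptococcus pyogenes.
  Beta-hemolysis: V vs + — variable for at least one, does not separate.
  6.5% NaCl: Staphylococcus lugdunensis +, Streptococcus pyogenes − — discriminates.
  Catalase: Staphylococcus lugdunensis +, Streptococcus pyogenes − — discriminates.
  CAMP: − vs − — same for both, does not separate.
  Bacitracin: Staphylococcus lugdunensis −, Streptococcus pyogenes + — discriminates.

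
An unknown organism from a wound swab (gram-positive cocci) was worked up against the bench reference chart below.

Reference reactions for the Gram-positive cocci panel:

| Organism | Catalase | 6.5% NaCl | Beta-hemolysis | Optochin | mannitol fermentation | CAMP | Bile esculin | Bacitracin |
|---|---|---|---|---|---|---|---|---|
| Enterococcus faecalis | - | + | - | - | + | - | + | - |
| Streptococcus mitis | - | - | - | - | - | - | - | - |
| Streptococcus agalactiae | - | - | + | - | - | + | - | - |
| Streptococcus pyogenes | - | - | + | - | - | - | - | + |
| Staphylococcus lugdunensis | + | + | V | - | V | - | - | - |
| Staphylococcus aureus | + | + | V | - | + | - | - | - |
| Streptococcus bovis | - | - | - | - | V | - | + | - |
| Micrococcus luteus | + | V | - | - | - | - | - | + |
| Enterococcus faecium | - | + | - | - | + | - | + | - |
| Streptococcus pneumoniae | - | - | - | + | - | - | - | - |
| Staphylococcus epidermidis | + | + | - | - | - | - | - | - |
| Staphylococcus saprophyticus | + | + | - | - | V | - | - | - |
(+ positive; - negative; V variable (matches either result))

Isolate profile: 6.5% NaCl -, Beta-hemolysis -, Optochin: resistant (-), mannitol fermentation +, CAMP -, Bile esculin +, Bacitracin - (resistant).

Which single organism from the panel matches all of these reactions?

CAMP -: excludes Streptococcus agalactiae — 11 left.
6.5% NaCl -: excludes 6 organisms — 5 left.
Beta-hemolysis -: excludes Streptococcus pyogenes — 4 left.
Bacitracin -: excludes Micrococcus luteus — 3 left.
mannitol fermentation +: excludes Streptococcus mitis, Streptococcus pneumoniae — 1 left.
Bile esculin +: the one remaining candidate is consistent.
Optochin -: the one remaining candidate is consistent.

Streptococcus bovis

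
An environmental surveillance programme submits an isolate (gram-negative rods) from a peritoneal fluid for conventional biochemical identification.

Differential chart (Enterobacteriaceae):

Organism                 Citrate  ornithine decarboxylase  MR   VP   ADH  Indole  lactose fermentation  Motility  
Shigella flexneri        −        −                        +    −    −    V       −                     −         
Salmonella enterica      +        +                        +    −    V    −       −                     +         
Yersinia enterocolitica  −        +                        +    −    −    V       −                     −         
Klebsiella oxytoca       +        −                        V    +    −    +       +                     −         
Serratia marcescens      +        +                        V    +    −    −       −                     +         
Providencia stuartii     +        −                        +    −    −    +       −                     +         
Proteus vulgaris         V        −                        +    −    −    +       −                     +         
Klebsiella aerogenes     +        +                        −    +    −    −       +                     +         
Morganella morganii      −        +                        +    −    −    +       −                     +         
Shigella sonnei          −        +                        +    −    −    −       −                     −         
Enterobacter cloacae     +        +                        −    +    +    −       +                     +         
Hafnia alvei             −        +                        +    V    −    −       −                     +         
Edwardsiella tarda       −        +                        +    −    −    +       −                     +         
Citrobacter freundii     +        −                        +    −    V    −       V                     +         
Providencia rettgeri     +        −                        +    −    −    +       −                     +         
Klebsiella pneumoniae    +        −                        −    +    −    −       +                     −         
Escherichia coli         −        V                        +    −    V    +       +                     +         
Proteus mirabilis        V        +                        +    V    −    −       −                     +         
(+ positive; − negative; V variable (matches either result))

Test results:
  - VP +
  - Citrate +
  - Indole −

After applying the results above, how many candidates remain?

VP +: excludes 11 organisms — 7 left.
Indole −: excludes Klebsiella oxytoca — 6 left.
Citrate +: excludes Hafnia alvei — 5 left.
Still consistent: Enterobacter cloacae, Klebsiella aerogenes, Klebsiella pneumoniae, Proteus mirabilis, Serratia marcescens.

5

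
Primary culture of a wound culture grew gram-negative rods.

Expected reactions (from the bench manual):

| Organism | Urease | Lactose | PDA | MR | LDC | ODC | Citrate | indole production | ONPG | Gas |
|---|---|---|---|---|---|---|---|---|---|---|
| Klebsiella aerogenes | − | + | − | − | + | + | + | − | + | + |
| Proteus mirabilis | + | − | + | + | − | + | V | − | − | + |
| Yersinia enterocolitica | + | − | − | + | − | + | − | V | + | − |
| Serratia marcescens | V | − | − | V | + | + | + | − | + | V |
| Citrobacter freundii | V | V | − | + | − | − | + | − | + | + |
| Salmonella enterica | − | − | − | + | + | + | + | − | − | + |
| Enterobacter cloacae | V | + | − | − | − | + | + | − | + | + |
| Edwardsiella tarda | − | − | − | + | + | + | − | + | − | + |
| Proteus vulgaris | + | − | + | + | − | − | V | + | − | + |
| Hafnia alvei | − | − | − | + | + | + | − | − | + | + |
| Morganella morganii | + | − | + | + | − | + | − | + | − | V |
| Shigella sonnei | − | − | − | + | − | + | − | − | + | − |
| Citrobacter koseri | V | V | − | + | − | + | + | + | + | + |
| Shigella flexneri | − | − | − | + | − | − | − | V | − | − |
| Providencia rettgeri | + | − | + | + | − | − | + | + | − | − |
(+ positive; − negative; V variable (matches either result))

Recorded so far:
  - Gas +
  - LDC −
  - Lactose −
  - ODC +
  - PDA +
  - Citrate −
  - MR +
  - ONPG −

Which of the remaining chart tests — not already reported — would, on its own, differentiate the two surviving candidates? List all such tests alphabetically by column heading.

LDC −: excludes 5 organisms — 10 left.
MR +: excludes Enterobacter cloacae — 9 left.
Gas +: excludes Yersinia enterocolitica, Shigella sonnei, Shigella flexneri, Providencia rettgeri — 5 left.
Citrate −: excludes Citrobacter freundii, Citrobacter koseri — 3 left.
ONPG −: all 3 remaining candidates are consistent.
Lactose −: all 3 remaining candidates are consistent.
PDA +: all 3 remaining candidates are consistent.
ODC +: excludes Proteus vulgaris — 2 left.
Two candidates remain: Morganella morganii and Proteus mirabilis.
  Urease: + vs + — same for both, does not separate.
  indole production: Morganella morganii +, Proteus mirabilis − — discriminates.

indole production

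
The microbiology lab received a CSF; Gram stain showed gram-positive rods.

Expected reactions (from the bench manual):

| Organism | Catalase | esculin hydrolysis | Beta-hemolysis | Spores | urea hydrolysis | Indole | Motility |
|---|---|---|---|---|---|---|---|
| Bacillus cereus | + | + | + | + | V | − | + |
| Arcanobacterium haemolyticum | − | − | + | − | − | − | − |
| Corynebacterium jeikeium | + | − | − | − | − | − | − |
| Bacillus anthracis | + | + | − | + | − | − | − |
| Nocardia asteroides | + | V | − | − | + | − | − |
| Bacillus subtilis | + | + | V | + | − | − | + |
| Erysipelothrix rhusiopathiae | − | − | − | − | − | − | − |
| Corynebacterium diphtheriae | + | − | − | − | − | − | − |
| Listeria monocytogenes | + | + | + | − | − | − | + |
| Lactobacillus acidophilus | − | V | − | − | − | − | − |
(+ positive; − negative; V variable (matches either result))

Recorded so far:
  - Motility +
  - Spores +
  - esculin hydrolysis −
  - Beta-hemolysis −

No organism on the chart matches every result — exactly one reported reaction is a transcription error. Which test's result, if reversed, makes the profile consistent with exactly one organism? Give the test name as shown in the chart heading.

esculin hydrolysis

As reported, no row in the chart matches all 4 reactions.
Reversing Motility → still no organism matches.
Reversing Spores → still no organism matches.
Reversing Beta-hemolysis → still no organism matches.
Reversing esculin hydrolysis (to +) → unique match: Bacillus subtilis.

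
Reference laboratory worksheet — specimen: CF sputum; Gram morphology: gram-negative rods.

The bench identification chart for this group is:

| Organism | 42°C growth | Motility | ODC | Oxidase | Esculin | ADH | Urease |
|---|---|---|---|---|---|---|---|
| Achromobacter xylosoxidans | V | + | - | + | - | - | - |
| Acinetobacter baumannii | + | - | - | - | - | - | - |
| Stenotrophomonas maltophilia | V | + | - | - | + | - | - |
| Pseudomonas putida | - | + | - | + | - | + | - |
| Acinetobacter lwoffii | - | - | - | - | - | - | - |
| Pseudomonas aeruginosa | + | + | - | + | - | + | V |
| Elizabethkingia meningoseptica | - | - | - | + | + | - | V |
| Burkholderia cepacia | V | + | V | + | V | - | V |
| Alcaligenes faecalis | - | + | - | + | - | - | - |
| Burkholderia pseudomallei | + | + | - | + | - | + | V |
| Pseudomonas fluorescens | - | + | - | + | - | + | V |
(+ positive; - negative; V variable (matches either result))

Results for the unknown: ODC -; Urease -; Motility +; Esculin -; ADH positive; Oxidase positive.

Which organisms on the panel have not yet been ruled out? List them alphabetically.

Motility +: excludes Acinetobacter baumannii, Acinetobacter lwoffii, Elizabethkingia meningoseptica — 8 left.
Oxidase +: excludes Stenotrophomonas maltophilia — 7 left.
Urease -: all 7 remaining candidates are consistent.
ODC -: all 7 remaining candidates are consistent.
Esculin -: all 7 remaining candidates are consistent.
ADH +: excludes Achromobacter xylosoxidans, Burkholderia cepacia, Alcaligenes faecalis — 4 left.

Burkholderia pseudomallei, Pseudomonas aeruginosa, Pseudomonas fluorescens, Pseudomonas putida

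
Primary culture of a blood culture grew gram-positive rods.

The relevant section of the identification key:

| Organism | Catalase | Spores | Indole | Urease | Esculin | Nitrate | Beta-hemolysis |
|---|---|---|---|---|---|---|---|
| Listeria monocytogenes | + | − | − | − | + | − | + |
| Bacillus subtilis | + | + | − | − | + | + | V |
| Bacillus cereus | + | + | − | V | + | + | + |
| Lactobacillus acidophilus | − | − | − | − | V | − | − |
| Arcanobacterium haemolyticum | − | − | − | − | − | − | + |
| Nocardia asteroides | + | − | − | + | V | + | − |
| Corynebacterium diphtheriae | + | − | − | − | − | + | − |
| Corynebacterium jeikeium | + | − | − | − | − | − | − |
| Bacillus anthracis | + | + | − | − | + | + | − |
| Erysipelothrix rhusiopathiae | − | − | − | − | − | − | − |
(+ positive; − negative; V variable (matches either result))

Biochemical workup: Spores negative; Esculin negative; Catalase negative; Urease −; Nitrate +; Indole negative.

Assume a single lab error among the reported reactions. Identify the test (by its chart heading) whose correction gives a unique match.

As reported, no row in the chart matches all 6 reactions.
Reversing Spores → still no organism matches.
Reversing Esculin → still no organism matches.
Reversing Nitrate → 3 organisms match (not unique).
Reversing Indole → still no organism matches.
Reversing Catalase (to +) → unique match: Corynebacterium diphtheriae.
Reversing Urease → still no organism matches.

Catalase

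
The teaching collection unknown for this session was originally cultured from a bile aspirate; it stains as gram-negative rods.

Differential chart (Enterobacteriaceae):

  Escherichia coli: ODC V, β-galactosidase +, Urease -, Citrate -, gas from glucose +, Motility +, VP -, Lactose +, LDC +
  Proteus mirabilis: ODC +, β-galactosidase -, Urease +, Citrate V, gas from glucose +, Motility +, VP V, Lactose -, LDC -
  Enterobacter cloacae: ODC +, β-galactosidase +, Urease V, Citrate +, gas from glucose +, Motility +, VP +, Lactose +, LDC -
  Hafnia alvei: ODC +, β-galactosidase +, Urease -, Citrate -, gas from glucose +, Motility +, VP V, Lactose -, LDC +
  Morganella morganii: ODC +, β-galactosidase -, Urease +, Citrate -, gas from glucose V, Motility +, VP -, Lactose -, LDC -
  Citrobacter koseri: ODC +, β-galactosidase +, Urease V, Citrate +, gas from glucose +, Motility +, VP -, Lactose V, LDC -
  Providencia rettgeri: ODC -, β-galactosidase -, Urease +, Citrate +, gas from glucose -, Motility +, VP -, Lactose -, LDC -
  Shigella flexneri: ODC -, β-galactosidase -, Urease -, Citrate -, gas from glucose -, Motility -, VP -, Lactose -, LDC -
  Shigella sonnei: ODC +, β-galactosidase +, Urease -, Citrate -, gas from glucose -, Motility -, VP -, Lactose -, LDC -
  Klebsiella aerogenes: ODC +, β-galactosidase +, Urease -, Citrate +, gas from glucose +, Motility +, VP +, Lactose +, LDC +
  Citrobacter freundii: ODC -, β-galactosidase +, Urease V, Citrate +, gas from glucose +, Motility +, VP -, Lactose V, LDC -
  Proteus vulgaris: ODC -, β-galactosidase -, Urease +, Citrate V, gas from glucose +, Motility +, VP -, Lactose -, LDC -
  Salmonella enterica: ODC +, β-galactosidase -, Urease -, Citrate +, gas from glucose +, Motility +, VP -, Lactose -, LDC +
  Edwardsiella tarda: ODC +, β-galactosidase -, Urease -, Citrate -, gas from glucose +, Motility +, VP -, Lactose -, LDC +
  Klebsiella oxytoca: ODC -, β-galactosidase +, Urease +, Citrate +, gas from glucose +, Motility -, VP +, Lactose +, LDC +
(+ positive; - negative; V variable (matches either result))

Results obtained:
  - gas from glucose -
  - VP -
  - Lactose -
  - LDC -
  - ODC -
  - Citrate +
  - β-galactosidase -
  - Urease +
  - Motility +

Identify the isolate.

Providencia rettgeri

gas from glucose -: excludes 11 organisms — 4 left.
VP -: all 4 remaining candidates are consistent.
Urease +: excludes Shigella flexneri, Shigella sonnei — 2 left.
Citrate +: excludes Morganella morganii — 1 left.
LDC -: the one remaining candidate is consistent.
Motility +: the one remaining candidate is consistent.
ODC -: the one remaining candidate is consistent.
β-galactosidase -: the one remaining candidate is consistent.
Lactose -: the one remaining candidate is consistent.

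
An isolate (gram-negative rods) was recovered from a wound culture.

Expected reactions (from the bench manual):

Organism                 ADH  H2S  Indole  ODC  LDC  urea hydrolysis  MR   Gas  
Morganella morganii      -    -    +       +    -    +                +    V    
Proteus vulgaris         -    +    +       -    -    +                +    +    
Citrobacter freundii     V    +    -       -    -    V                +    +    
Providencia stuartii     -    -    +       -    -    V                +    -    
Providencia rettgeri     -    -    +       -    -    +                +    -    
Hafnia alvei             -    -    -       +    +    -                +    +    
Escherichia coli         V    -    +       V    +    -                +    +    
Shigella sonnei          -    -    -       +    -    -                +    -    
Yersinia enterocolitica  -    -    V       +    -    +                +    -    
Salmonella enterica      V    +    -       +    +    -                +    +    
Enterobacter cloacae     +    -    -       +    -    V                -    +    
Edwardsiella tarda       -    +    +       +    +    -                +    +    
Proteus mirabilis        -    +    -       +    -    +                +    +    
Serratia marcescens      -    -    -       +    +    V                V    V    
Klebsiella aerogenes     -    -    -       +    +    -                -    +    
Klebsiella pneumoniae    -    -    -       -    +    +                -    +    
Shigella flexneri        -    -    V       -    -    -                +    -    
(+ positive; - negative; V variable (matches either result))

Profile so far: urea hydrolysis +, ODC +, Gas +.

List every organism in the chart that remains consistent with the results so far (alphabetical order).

Enterobacter cloacae, Morganella morganii, Proteus mirabilis, Serratia marcescens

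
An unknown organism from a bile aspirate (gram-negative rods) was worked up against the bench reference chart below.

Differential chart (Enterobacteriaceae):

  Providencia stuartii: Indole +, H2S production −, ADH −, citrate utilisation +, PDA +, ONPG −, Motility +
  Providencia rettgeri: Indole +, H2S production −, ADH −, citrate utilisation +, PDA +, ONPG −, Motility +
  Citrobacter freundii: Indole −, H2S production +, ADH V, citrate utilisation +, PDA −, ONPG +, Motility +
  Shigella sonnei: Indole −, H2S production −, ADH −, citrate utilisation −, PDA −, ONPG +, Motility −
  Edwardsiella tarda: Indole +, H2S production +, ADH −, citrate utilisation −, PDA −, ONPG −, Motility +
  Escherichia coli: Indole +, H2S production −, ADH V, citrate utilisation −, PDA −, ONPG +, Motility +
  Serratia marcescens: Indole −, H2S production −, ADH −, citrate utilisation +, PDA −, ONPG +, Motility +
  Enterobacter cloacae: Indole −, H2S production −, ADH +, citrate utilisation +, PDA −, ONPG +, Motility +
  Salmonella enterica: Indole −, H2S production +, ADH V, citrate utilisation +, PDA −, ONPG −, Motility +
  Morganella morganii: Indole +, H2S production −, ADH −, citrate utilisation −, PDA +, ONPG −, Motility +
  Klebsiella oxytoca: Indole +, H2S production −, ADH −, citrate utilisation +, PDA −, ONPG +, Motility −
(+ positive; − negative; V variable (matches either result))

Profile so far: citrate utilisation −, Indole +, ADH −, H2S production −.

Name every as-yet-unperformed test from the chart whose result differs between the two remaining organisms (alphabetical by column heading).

citrate utilisation −: excludes 7 organisms — 4 left.
H2S production −: excludes Edwardsiella tarda — 3 left.
ADH −: all 3 remaining candidates are consistent.
Indole +: excludes Shigella sonnei — 2 left.
Two candidates remain: Escherichia coli and Morganella morganii.
  PDA: Escherichia coli −, Morganella morganii + — discriminates.
  ONPG: Escherichia coli +, Morganella morganii − — discriminates.
  Motility: + vs + — same for both, does not separate.

ONPG, PDA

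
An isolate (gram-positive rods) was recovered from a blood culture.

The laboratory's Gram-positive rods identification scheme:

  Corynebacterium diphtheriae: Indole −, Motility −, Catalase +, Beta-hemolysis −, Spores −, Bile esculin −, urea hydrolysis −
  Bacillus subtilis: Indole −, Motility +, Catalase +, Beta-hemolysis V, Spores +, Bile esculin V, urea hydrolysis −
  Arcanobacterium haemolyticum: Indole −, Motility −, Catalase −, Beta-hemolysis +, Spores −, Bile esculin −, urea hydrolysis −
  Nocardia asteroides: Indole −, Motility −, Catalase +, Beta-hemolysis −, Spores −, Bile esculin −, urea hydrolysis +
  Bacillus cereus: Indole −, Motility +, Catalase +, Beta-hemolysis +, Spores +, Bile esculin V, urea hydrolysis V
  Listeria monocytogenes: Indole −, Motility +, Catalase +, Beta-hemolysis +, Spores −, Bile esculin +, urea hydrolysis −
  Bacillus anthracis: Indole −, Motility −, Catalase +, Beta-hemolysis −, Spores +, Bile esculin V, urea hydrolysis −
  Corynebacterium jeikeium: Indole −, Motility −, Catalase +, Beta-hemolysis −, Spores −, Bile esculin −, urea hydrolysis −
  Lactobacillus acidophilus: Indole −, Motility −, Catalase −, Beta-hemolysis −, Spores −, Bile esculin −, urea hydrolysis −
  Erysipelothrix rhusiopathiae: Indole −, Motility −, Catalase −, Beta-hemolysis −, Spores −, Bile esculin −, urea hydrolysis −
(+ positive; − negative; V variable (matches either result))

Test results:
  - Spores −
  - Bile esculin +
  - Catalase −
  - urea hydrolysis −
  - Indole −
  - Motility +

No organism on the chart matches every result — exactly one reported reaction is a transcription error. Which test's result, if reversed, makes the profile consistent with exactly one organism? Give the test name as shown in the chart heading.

Catalase

As reported, no row in the chart matches all 6 reactions.
Reversing Catalase (to +) → unique match: Listeria monocytogenes.
Reversing urea hydrolysis → still no organism matches.
Reversing Indole → still no organism matches.
Reversing Motility → still no organism matches.
Reversing Spores → still no organism matches.
Reversing Bile esculin → still no organism matches.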